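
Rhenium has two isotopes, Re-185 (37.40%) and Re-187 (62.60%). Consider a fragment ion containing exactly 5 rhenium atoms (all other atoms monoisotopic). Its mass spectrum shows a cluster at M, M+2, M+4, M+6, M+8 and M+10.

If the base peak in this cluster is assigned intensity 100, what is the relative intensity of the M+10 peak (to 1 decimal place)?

28.0

(0.3740 + 0.6260)^5 gives M 0.0073, M+2 0.0612, M+4 0.2050, M+6 0.3431, M+8 0.2872, M+10 0.0961; the largest is M+6.
P(M+6) = C(5,3) × 0.3740^2 × 0.6260^3 = 10 × 0.139876 × 0.24531438 = 0.343136 (base)
P(M+10) = C(5,5) × 0.3740^0 × 0.6260^5 = 1 × 1.0000 × 0.09613282 = 0.096133
Relative intensity = 0.096133 / 0.343136 × 100 = 28.0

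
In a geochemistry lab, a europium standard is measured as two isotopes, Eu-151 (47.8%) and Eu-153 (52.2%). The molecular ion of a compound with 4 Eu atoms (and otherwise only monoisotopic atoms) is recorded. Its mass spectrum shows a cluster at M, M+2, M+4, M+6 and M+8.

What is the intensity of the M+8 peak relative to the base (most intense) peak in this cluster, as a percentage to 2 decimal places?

19.88%

(0.478 + 0.522)^4 gives M 0.0522, M+2 0.2280, M+4 0.3735, M+6 0.2720, M+8 0.0742; the largest is M+4.
P(M+4) = C(4,2) × 0.478^2 × 0.522^2 = 6 × 0.228484 × 0.272484 = 0.373549 (base)
P(M+8) = C(4,4) × 0.478^0 × 0.522^4 = 1 × 1.0000 × 0.07424753 = 0.074248
Relative intensity = 0.074248 / 0.373549 × 100 = 19.88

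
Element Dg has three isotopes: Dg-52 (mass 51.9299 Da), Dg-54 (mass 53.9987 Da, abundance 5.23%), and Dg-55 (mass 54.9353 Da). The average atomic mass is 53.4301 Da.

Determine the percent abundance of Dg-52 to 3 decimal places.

48.453%

Let x and y be the fractions of Dg-52 and Dg-55. Then x + y = 1 − 0.0523 = 0.9477 and 51.9299x + 54.9353y = 53.4301 − 0.0523×53.9987 = 50.60596799.
Substituting: 51.9299x + 54.9353(0.9477 − x) = 50.60596799
(51.9299 − 54.9353)x = -1.45621582  ⇒  x = 0.48453, y = 0.46317
Dg-52: 48.453%, Dg-55: 46.317%.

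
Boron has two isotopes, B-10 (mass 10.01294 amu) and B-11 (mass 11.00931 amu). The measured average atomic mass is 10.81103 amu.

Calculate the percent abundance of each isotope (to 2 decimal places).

Let x be the fractional abundance of B-10; then B-11 has abundance 1 − x.
10.01294·x + 11.00931·(1 − x) = 10.81103
(10.01294 − 11.00931)·x = 10.81103 − 11.00931
x = -0.19828 / -0.99637 = 0.19900 → 19.90% B-10, 80.10% B-11.

B-10: 19.90%, B-11: 80.10%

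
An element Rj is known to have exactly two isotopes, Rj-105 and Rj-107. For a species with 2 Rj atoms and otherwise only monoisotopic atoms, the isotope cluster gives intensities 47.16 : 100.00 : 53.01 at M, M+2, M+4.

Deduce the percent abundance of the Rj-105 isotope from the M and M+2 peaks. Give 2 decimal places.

If p is the fraction of Rj that is Rj-105, then I(M+2)/I(M) = [C(2,1)·p^1·(1−p)] / p^2 = 2·(1−p)/p = 100.00/47.16 = 2.1204
(1−p)/p = 2.1204/2 = 1.0602  ⇒  p = 1/(1 + 1.0602) = 0.4854
Rj-105: 48.54%, Rj-107: 51.46%.

48.54%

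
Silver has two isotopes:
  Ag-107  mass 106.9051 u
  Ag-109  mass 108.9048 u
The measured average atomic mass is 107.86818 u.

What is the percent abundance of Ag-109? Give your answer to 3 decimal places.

Let x be the fractional abundance of Ag-107; then Ag-109 has abundance 1 − x.
106.9051·x + 108.9048·(1 − x) = 107.86818
(106.9051 − 108.9048)·x = 107.86818 − 108.9048
x = -1.03662 / -1.9997 = 0.51839 → 51.839% Ag-107, 48.161% Ag-109.

48.161%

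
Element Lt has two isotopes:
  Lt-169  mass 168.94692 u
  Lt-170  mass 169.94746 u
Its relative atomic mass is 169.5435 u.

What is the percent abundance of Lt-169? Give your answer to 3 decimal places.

40.374%

With x = fraction of Lt-169 (so Lt-170 is 1 − x):
168.94692·x + 169.94746·(1 − x) = 169.5435
(168.94692 − 169.94746)·x = 169.5435 − 169.94746
x = -0.40396 / -1.00054 = 0.40374 → 40.374% Lt-169, 59.626% Lt-170.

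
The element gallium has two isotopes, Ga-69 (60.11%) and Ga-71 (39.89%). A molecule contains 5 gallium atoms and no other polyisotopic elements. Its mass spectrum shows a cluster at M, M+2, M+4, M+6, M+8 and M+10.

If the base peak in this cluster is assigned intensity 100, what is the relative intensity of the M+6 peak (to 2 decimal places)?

66.36

Term probabilities: M 0.0785, M+2 0.2604, M+4 0.3456, M+6 0.2293, M+8 0.0761, M+10 0.0101. Base peak = M+4.
P(M+4) = C(5,2) × 0.6011^3 × 0.3989^2 = 10 × 0.21719018 × 0.15912121 = 0.345596 (base)
P(M+6) = C(5,3) × 0.6011^2 × 0.3989^3 = 10 × 0.36132121 × 0.06347345 = 0.229343
Relative intensity = 0.229343 / 0.345596 × 100 = 66.36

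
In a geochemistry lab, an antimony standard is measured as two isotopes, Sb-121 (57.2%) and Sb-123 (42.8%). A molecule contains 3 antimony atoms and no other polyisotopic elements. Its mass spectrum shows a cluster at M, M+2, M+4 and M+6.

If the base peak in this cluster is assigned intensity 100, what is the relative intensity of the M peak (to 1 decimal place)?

44.5

Binomial terms of (0.572 + 0.428)^3: M 0.1871, M+2 0.4201, M+4 0.3143, M+6 0.0784 → M+2 is the base peak.
P(M+2) = C(3,1) × 0.572^2 × 0.428^1 = 3 × 0.327184 × 0.4280 = 0.420104 (base)
P(M) = C(3,0) × 0.572^3 × 0.428^0 = 1 × 0.18714925 × 1.0000 = 0.187149
Relative intensity = 0.187149 / 0.420104 × 100 = 44.5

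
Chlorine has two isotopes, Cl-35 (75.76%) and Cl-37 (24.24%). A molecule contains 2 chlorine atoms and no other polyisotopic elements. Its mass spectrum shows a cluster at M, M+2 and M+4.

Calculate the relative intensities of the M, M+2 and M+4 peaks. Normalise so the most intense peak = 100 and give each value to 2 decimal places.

100.00 : 63.99 : 10.24

Each Cl atom is independently Cl-35 (p = 0.7576) or Cl-37 (q = 0.2424); the cluster is the binomial expansion (p + q)^2.
P(M) = 0.7576^2 = 0.573958
P(M+2) = 2 × 0.7576^1 × 0.2424^1 = 0.367284
P(M+4) = 0.2424^2 = 0.058758
The M peak is largest (0.573958); scaling to 100 gives 100.00 : 63.99 : 10.24.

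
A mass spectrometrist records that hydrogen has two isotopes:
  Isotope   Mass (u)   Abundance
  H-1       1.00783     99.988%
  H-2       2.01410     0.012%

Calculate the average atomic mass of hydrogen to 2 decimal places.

1.01 u

Weight each isotope mass by its fractional abundance: 0.99988 × 1.00783 + 0.00012 × 2.01410
= 1.007709 + 0.000242 = 1.007951 u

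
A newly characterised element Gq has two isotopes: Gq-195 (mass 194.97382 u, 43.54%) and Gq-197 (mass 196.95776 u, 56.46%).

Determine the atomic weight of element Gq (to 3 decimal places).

Average mass = Σ (abundance × isotope mass) = 0.4354 × 194.97382 + 0.5646 × 196.95776
= 84.891601 + 111.202351 = 196.093952 u

196.094 u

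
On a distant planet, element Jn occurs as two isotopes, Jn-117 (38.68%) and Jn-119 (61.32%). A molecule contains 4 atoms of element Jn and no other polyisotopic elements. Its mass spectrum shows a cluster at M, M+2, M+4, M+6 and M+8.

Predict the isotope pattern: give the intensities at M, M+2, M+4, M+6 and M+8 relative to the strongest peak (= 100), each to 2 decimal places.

6.27 : 39.79 : 94.62 : 100.00 : 39.63

Each Jn atom is independently Jn-117 (p = 0.3868) or Jn-119 (q = 0.6132); the cluster is the binomial expansion (p + q)^4.
P(M) = 0.3868^4 = 0.022384
P(M+2) = 4 × 0.3868^3 × 0.6132^1 = 0.141945
P(M+4) = 6 × 0.3868^2 × 0.6132^2 = 0.337543
P(M+6) = 4 × 0.3868^1 × 0.6132^3 = 0.356741
P(M+8) = 0.6132^4 = 0.141387
The M+6 peak is largest (0.356741); scaling to 100 gives 6.27 : 39.79 : 94.62 : 100.00 : 39.63.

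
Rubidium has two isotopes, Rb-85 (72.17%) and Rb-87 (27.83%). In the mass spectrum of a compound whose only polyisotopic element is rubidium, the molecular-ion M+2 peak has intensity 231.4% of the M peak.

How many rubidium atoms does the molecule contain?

The M+2/M ratio from n Rb atoms is n · q/p = n · 0.2783/0.7217.
n = 2.314 × 0.7217/0.2783 = 6.00 ≈ 6

6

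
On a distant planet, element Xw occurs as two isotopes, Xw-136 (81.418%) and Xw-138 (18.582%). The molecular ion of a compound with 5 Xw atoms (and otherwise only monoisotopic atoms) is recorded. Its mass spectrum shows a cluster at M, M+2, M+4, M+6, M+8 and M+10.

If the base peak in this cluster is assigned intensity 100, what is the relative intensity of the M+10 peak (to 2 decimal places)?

0.05

Term probabilities: M 0.3578, M+2 0.4083, M+4 0.1864, M+6 0.0425, M+8 0.0049, M+10 0.0002. Base peak = M+2.
P(M+2) = C(5,1) × 0.81418^4 × 0.18582^1 = 5 × 0.43942192 × 0.18582 = 0.408267 (base)
P(M+10) = C(5,5) × 0.81418^0 × 0.18582^5 = 1 × 1.0000 × 0.00022155 = 0.000222
Relative intensity = 0.000222 / 0.408267 × 100 = 0.05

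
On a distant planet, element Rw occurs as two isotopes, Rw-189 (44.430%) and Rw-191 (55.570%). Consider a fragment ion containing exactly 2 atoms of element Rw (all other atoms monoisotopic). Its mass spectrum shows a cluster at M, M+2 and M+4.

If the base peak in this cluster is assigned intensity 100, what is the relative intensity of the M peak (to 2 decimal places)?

39.98

Term probabilities: M 0.1974, M+2 0.4938, M+4 0.3088. Base peak = M+2.
P(M+2) = C(2,1) × 0.44430^1 × 0.55570^1 = 2 × 0.4443 × 0.5557 = 0.493795 (base)
P(M) = C(2,0) × 0.44430^2 × 0.55570^0 = 1 × 0.19740249 × 1.0000 = 0.197402
Relative intensity = 0.197402 / 0.493795 × 100 = 39.98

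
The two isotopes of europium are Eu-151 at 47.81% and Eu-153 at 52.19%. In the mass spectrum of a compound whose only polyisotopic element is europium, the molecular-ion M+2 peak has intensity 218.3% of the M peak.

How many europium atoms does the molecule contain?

For n independent Eu atoms, I(M+2)/I(M) = n · (abundance Eu-153) / (abundance Eu-151) = n · 0.5219/0.4781.
n = 2.183 × 0.4781/0.5219 = 2.00 ≈ 2

2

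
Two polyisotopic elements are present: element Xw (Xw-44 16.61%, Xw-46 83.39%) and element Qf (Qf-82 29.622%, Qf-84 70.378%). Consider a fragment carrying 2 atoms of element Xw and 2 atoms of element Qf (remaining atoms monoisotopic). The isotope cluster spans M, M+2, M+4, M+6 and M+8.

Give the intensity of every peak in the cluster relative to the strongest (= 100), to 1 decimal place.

Element Xw pattern (n=2): 0.02758921 : 0.27702158 : 0.69538921
Element Qf pattern (n=2): 0.08774629 : 0.41694742 : 0.49530629
Convolve the two distributions (both contribute in 2-u steps):
  M: 0.02758921×0.08774629 = 0.002421
  M+2: 0.02758921×0.41694742 + 0.27702158×0.08774629 = 0.035811
  M+4: 0.02758921×0.49530629 + 0.27702158×0.41694742 + 0.69538921×0.08774629 = 0.190186
  M+6: 0.27702158×0.49530629 + 0.69538921×0.41694742 = 0.427151
  M+8: 0.69538921×0.49530629 = 0.344431
Scale to base peak (0.427151) = 100: 0.6 : 8.4 : 44.5 : 100.0 : 80.6

0.6 : 8.4 : 44.5 : 100.0 : 80.6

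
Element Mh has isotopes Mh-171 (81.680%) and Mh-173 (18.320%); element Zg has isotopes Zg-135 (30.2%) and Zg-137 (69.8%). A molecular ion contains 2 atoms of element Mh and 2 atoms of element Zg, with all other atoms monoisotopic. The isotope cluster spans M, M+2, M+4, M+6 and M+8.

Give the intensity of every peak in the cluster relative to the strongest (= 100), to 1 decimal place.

13.4 : 67.9 : 100.0 : 35.2 : 3.6

Element Mh pattern (n=2): 0.66716224 : 0.29927552 : 0.03356224
Element Zg pattern (n=2): 0.091204 : 0.421592 : 0.487204
Convolve the two distributions (both contribute in 2-u steps):
  M: 0.66716224×0.091204 = 0.060848
  M+2: 0.66716224×0.421592 + 0.29927552×0.091204 = 0.308565
  M+4: 0.66716224×0.487204 + 0.29927552×0.421592 + 0.03356224×0.091204 = 0.454277
  M+6: 0.29927552×0.487204 + 0.03356224×0.421592 = 0.159958
  M+8: 0.03356224×0.487204 = 0.016352
Scale to base peak (0.454277) = 100: 13.4 : 67.9 : 100.0 : 35.2 : 3.6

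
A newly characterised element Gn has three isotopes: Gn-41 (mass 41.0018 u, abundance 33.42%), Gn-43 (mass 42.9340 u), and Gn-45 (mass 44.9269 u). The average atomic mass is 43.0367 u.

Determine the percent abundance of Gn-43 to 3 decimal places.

The remaining 66.58% is split between Gn-43 (fraction x) and Gn-45 (fraction 0.6658 − x).
Substituting: 42.9340x + 44.9269(0.6658 − x) = 29.33389844
(42.9340 − 44.9269)x = -0.57843158  ⇒  x = 0.29025, y = 0.37555
Gn-43: 29.025%, Gn-45: 37.555%.

29.025%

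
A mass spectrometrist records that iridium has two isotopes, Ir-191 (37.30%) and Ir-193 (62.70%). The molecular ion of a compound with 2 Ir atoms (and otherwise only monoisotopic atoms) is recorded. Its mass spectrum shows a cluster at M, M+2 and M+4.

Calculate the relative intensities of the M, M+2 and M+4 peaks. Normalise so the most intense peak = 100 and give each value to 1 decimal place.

29.7 : 100.0 : 84.0

Each Ir atom is independently Ir-191 (p = 0.3730) or Ir-193 (q = 0.6270); the cluster is the binomial expansion (p + q)^2.
P(M) = 0.3730^2 = 0.139129
P(M+2) = 2 × 0.3730^1 × 0.6270^1 = 0.467742
P(M+4) = 0.6270^2 = 0.393129
The M+2 peak is largest (0.467742); scaling to 100 gives 29.7 : 100.0 : 84.0.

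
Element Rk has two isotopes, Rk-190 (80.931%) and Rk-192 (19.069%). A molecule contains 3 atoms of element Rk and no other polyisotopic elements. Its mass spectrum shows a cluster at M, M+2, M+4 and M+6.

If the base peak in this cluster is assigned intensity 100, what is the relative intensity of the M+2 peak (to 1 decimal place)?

Binomial terms of (0.80931 + 0.19069)^3: M 0.5301, M+2 0.3747, M+4 0.0883, M+6 0.0069 → M is the base peak.
P(M) = C(3,0) × 0.80931^3 × 0.19069^0 = 1 × 0.53008403 × 1.0000 = 0.530084 (base)
P(M+2) = C(3,1) × 0.80931^2 × 0.19069^1 = 3 × 0.65498268 × 0.19069 = 0.374696
Relative intensity = 0.374696 / 0.530084 × 100 = 70.7

70.7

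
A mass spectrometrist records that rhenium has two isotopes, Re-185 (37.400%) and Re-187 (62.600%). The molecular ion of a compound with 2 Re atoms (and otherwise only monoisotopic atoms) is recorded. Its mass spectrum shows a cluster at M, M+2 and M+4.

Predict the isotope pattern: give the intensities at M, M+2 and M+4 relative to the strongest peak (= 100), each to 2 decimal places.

The 2 Re atoms are independent, so intensities follow the terms of (0.37400 + 0.62600)^2.
P(M) = 0.37400^2 = 0.139876
P(M+2) = 2 × 0.37400^1 × 0.62600^1 = 0.468248
P(M+4) = 0.62600^2 = 0.391876
The M+2 peak is largest (0.468248); scaling to 100 gives 29.87 : 100.00 : 83.69.

29.87 : 100.00 : 83.69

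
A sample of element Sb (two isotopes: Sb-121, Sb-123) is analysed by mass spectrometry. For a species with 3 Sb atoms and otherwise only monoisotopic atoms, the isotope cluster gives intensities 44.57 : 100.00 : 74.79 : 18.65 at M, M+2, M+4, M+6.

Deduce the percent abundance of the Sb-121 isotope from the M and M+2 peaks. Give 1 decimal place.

57.2%

If p is the fraction of Sb that is Sb-121, then I(M+2)/I(M) = [C(3,1)·p^2·(1−p)] / p^3 = 3·(1−p)/p = 100.00/44.57 = 2.2437
(1−p)/p = 2.2437/3 = 0.7479  ⇒  p = 1/(1 + 0.7479) = 0.5721
Sb-121: 57.2%, Sb-123: 42.8%.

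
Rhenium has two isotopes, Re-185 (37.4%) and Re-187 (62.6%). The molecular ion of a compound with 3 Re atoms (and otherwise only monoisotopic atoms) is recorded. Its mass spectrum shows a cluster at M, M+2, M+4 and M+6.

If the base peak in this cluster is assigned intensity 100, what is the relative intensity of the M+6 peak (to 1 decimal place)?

Binomial terms of (0.374 + 0.626)^3: M 0.0523, M+2 0.2627, M+4 0.4397, M+6 0.2453 → M+4 is the base peak.
P(M+4) = C(3,2) × 0.374^1 × 0.626^2 = 3 × 0.3740 × 0.391876 = 0.439685 (base)
P(M+6) = C(3,3) × 0.374^0 × 0.626^3 = 1 × 1.0000 × 0.24531438 = 0.245314
Relative intensity = 0.245314 / 0.439685 × 100 = 55.8

55.8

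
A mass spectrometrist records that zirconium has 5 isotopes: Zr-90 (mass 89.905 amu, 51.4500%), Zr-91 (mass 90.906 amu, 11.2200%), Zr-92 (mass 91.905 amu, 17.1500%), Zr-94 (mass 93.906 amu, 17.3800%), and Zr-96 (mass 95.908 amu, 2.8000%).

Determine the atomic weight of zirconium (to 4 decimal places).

Average mass = Σ (abundance × isotope mass) = 0.514500 × 89.905 + 0.112200 × 90.906 + 0.171500 × 91.905 + 0.173800 × 93.906 + 0.028000 × 95.908
= 46.25612 + 10.19965 + 15.76171 + 16.32086 + 2.68542 = 91.22376 amu

91.2238 amu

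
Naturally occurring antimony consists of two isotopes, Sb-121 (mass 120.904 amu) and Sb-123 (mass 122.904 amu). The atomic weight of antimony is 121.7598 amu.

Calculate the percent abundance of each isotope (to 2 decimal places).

Sb-121: 57.21%, Sb-123: 42.79%

Writing the weighted mean with unknown fraction x of Sb-121:
120.904·x + 122.904·(1 − x) = 121.7598
(120.904 − 122.904)·x = 121.7598 − 122.904
x = -1.1442 / -2.000 = 0.57210 → 57.21% Sb-121, 42.79% Sb-123.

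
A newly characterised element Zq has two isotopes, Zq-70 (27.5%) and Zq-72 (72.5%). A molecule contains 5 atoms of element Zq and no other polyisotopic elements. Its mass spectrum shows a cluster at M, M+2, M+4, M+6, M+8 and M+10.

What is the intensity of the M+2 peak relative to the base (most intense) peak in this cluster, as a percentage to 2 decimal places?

Binomial terms of (0.275 + 0.725)^5: M 0.0016, M+2 0.0207, M+4 0.1093, M+6 0.2882, M+8 0.3799, M+10 0.2003 → M+8 is the base peak.
P(M+8) = C(5,4) × 0.275^1 × 0.725^4 = 5 × 0.2750 × 0.27628164 = 0.379887 (base)
P(M+2) = C(5,1) × 0.275^4 × 0.725^1 = 5 × 0.00571914 × 0.7250 = 0.020732
Relative intensity = 0.020732 / 0.379887 × 100 = 5.46

5.46%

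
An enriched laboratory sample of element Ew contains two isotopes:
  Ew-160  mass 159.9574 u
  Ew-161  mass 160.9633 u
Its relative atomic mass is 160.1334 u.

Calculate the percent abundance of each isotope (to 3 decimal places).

Ew-160: 82.503%, Ew-161: 17.497%

With x = fraction of Ew-160 (so Ew-161 is 1 − x):
159.9574·x + 160.9633·(1 − x) = 160.1334
(159.9574 − 160.9633)·x = 160.1334 − 160.9633
x = -0.8299 / -1.0059 = 0.82503 → 82.503% Ew-160, 17.497% Ew-161.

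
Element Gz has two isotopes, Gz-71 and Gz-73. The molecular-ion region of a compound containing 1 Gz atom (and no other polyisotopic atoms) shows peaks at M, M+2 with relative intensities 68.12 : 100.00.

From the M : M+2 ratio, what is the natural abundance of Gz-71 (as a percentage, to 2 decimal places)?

40.52%

If p is the fraction of Gz that is Gz-71, then I(M+2)/I(M) = [C(1,1)·p^0·(1−p)] / p^1 = 1·(1−p)/p = 100.00/68.12 = 1.4680
(1−p)/p = 1.4680/1 = 1.4680  ⇒  p = 1/(1 + 1.4680) = 0.4052
Gz-71: 40.52%, Gz-73: 59.48%.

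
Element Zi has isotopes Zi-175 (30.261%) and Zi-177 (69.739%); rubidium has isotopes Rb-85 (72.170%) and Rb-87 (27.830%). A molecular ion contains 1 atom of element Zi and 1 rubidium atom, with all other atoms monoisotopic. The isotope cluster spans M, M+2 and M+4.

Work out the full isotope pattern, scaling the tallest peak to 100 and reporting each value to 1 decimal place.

37.2 : 100.0 : 33.0

Element Zi pattern (n=1): 0.30261 : 0.69739
Rubidium pattern (n=1): 0.7217 : 0.2783
Convolve the two distributions (both contribute in 2-u steps):
  M: 0.30261×0.7217 = 0.218394
  M+2: 0.30261×0.2783 + 0.69739×0.7217 = 0.587523
  M+4: 0.69739×0.2783 = 0.194084
Scale to base peak (0.587523) = 100: 37.2 : 100.0 : 33.0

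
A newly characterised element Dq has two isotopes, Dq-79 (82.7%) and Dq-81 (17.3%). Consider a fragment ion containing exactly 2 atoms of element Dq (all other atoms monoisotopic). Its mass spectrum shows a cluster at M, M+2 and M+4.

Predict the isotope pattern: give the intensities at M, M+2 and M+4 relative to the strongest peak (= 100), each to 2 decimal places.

100.00 : 41.84 : 4.38

Expanding (0.827 + 0.173)^2:
P(M) = 0.827^2 = 0.683929
P(M+2) = 2 × 0.827^1 × 0.173^1 = 0.286142
P(M+4) = 0.173^2 = 0.029929
The M peak is largest (0.683929); scaling to 100 gives 100.00 : 41.84 : 4.38.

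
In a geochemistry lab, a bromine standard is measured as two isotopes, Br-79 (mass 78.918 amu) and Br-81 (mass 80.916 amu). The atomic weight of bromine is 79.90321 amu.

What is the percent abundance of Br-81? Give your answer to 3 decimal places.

With x = fraction of Br-79 (so Br-81 is 1 − x):
78.918·x + 80.916·(1 − x) = 79.90321
(78.918 − 80.916)·x = 79.90321 − 80.916
x = -1.01279 / -1.998 = 0.50690 → 50.690% Br-79, 49.310% Br-81.

49.310%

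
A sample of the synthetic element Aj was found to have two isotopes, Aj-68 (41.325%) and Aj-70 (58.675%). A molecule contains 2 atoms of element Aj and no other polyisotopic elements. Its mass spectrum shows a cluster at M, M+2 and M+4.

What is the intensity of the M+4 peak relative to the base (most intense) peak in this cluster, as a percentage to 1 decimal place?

71.0%

Term probabilities: M 0.1708, M+2 0.4849, M+4 0.3443. Base peak = M+2.
P(M+2) = C(2,1) × 0.41325^1 × 0.58675^1 = 2 × 0.41325 × 0.58675 = 0.484949 (base)
P(M+4) = C(2,2) × 0.41325^0 × 0.58675^2 = 1 × 1.0000 × 0.34427556 = 0.344276
Relative intensity = 0.344276 / 0.484949 × 100 = 71.0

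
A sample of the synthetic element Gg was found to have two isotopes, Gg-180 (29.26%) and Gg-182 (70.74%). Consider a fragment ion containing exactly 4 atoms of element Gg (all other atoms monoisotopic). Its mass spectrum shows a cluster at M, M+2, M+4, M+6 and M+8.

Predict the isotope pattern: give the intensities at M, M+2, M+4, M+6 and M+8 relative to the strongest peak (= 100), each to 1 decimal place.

1.8 : 17.1 : 62.0 : 100.0 : 60.4

Each Gg atom is independently Gg-180 (p = 0.2926) or Gg-182 (q = 0.7074); the cluster is the binomial expansion (p + q)^4.
P(M) = 0.2926^4 = 0.007330
P(M+2) = 4 × 0.2926^3 × 0.7074^1 = 0.070884
P(M+4) = 6 × 0.2926^2 × 0.7074^2 = 0.257057
P(M+6) = 4 × 0.2926^1 × 0.7074^3 = 0.414314
P(M+8) = 0.7074^4 = 0.250415
The M+6 peak is largest (0.414314); scaling to 100 gives 1.8 : 17.1 : 62.0 : 100.0 : 60.4.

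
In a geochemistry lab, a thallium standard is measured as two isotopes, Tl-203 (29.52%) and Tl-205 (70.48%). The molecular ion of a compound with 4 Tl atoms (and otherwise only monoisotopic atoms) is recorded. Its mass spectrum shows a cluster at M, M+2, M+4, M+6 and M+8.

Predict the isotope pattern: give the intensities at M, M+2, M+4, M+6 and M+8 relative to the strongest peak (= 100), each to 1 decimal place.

Each Tl atom is independently Tl-203 (p = 0.2952) or Tl-205 (q = 0.7048); the cluster is the binomial expansion (p + q)^4.
P(M) = 0.2952^4 = 0.007594
P(M+2) = 4 × 0.2952^3 × 0.7048^1 = 0.072523
P(M+4) = 6 × 0.2952^2 × 0.7048^2 = 0.259726
P(M+6) = 4 × 0.2952^1 × 0.7048^3 = 0.413403
P(M+8) = 0.7048^4 = 0.246754
The M+6 peak is largest (0.413403); scaling to 100 gives 1.8 : 17.5 : 62.8 : 100.0 : 59.7.

1.8 : 17.5 : 62.8 : 100.0 : 59.7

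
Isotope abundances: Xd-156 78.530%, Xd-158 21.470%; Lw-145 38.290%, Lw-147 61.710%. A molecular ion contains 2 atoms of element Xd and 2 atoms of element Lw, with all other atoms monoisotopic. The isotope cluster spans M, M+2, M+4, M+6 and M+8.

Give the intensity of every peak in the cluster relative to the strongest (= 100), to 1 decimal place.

Element Xd pattern (n=2): 0.61669609 : 0.33720782 : 0.04609609
Element Lw pattern (n=2): 0.14661241 : 0.47257518 : 0.38081241
Convolve the two distributions (both contribute in 2-u steps):
  M: 0.61669609×0.14661241 = 0.090415
  M+2: 0.61669609×0.47257518 + 0.33720782×0.14661241 = 0.340874
  M+4: 0.61669609×0.38081241 + 0.33720782×0.47257518 + 0.04609609×0.14661241 = 0.400960
  M+6: 0.33720782×0.38081241 + 0.04609609×0.47257518 = 0.150197
  M+8: 0.04609609×0.38081241 = 0.017554
Scale to base peak (0.400960) = 100: 22.5 : 85.0 : 100.0 : 37.5 : 4.4

22.5 : 85.0 : 100.0 : 37.5 : 4.4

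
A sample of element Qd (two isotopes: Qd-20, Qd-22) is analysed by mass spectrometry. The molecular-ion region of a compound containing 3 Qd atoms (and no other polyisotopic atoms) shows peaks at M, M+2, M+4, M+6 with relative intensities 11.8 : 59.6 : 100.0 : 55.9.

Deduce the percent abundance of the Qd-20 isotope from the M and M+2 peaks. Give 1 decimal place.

37.3%

If p is the fraction of Qd that is Qd-20, then I(M+2)/I(M) = [C(3,1)·p^2·(1−p)] / p^3 = 3·(1−p)/p = 59.6/11.8 = 5.0508
(1−p)/p = 5.0508/3 = 1.6836  ⇒  p = 1/(1 + 1.6836) = 0.3726
Qd-20: 37.3%, Qd-22: 62.7%.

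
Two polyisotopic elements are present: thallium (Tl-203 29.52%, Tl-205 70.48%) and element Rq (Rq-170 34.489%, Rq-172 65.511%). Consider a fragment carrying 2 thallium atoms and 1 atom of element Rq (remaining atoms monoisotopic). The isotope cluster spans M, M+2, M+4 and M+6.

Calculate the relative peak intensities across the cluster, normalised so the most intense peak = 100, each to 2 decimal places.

6.77 : 45.19 : 100.00 : 73.31

Thallium pattern (n=2): 0.08714304 : 0.41611392 : 0.49674304
Element Rq pattern (n=1): 0.34489 : 0.65511
Convolve the two distributions (both contribute in 2-u steps):
  M: 0.08714304×0.34489 = 0.030055
  M+2: 0.08714304×0.65511 + 0.41611392×0.34489 = 0.200602
  M+4: 0.41611392×0.65511 + 0.49674304×0.34489 = 0.443922
  M+6: 0.49674304×0.65511 = 0.325421
Scale to base peak (0.443922) = 100: 6.77 : 45.19 : 100.00 : 73.31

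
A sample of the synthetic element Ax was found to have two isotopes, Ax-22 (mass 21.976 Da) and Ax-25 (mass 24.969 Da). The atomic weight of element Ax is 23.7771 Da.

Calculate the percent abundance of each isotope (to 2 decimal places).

Ax-22: 39.82%, Ax-25: 60.18%

Let x be the fractional abundance of Ax-22; then Ax-25 has abundance 1 − x.
21.976·x + 24.969·(1 − x) = 23.7771
(21.976 − 24.969)·x = 23.7771 − 24.969
x = -1.1919 / -2.993 = 0.39823 → 39.82% Ax-22, 60.18% Ax-25.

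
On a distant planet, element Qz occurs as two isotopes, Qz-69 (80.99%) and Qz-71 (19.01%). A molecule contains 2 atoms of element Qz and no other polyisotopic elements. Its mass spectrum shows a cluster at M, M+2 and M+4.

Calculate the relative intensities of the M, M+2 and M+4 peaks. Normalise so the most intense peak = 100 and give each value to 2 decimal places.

Each Qz atom is independently Qz-69 (p = 0.8099) or Qz-71 (q = 0.1901); the cluster is the binomial expansion (p + q)^2.
P(M) = 0.8099^2 = 0.655938
P(M+2) = 2 × 0.8099^1 × 0.1901^1 = 0.307924
P(M+4) = 0.1901^2 = 0.036138
The M peak is largest (0.655938); scaling to 100 gives 100.00 : 46.94 : 5.51.

100.00 : 46.94 : 5.51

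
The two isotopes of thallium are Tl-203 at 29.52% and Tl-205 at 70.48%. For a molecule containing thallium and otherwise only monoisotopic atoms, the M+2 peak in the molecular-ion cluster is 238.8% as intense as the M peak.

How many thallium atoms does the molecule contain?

1

For n independent Tl atoms, I(M+2)/I(M) = n · (abundance Tl-205) / (abundance Tl-203) = n · 0.7048/0.2952.
n = 2.388 × 0.2952/0.7048 = 1.00 ≈ 1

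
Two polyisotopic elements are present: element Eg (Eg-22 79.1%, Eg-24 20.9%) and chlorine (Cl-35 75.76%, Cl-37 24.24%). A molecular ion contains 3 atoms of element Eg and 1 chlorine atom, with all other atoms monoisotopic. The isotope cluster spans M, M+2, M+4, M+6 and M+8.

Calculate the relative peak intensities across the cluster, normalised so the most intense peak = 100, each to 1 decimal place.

Element Eg pattern (n=3): 0.49491367 : 0.39230199 : 0.10365501 : 0.00912933
Chlorine pattern (n=1): 0.7576 : 0.2424
Convolve the two distributions (both contribute in 2-u steps):
  M: 0.49491367×0.7576 = 0.374947
  M+2: 0.49491367×0.2424 + 0.39230199×0.7576 = 0.417175
  M+4: 0.39230199×0.2424 + 0.10365501×0.7576 = 0.173623
  M+6: 0.10365501×0.2424 + 0.00912933×0.7576 = 0.032042
  M+8: 0.00912933×0.2424 = 0.002213
Scale to base peak (0.417175) = 100: 89.9 : 100.0 : 41.6 : 7.7 : 0.5

89.9 : 100.0 : 41.6 : 7.7 : 0.5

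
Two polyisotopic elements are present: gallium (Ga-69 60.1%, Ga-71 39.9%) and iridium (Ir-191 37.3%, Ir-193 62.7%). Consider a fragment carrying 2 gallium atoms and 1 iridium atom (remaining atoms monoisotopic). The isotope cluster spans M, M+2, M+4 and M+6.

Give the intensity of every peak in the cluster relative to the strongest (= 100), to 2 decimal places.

33.24 : 100.00 : 88.83 : 24.62

Gallium pattern (n=2): 0.361201 : 0.479598 : 0.159201
Iridium pattern (n=1): 0.3730 : 0.6270
Convolve the two distributions (both contribute in 2-u steps):
  M: 0.361201×0.3730 = 0.134728
  M+2: 0.361201×0.6270 + 0.479598×0.3730 = 0.405363
  M+4: 0.479598×0.6270 + 0.159201×0.3730 = 0.360090
  M+6: 0.159201×0.6270 = 0.099819
Scale to base peak (0.405363) = 100: 33.24 : 100.00 : 88.83 : 24.62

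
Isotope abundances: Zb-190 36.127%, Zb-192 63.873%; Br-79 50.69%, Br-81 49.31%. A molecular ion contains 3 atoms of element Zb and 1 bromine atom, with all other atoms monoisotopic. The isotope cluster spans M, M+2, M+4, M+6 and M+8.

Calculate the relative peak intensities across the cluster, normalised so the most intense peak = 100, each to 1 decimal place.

Element Zb pattern (n=3): 0.04715152 : 0.25009348 : 0.44216848 : 0.26058652
Bromine pattern (n=1): 0.5069 : 0.4931
Convolve the two distributions (both contribute in 2-u steps):
  M: 0.04715152×0.5069 = 0.023901
  M+2: 0.04715152×0.4931 + 0.25009348×0.5069 = 0.150023
  M+4: 0.25009348×0.4931 + 0.44216848×0.5069 = 0.347456
  M+6: 0.44216848×0.4931 + 0.26058652×0.5069 = 0.350125
  M+8: 0.26058652×0.4931 = 0.128495
Scale to base peak (0.350125) = 100: 6.8 : 42.8 : 99.2 : 100.0 : 36.7

6.8 : 42.8 : 99.2 : 100.0 : 36.7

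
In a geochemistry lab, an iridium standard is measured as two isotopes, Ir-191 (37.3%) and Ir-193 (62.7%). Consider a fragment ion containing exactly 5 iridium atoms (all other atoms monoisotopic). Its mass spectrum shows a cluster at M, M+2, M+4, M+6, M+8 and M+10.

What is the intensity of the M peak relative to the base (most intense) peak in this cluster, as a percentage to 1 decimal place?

2.1%

Term probabilities: M 0.0072, M+2 0.0607, M+4 0.2040, M+6 0.3429, M+8 0.2882, M+10 0.0969. Base peak = M+6.
P(M+6) = C(5,3) × 0.373^2 × 0.627^3 = 10 × 0.139129 × 0.24649188 = 0.342942 (base)
P(M) = C(5,0) × 0.373^5 × 0.627^0 = 1 × 0.00722012 × 1.0000 = 0.007220
Relative intensity = 0.007220 / 0.342942 × 100 = 2.1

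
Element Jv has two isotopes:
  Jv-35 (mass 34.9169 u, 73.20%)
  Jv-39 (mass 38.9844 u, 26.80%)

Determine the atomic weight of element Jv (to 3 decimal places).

Average mass = Σ (abundance × isotope mass) = 0.7320 × 34.9169 + 0.2680 × 38.9844
= 25.55917 + 10.44782 = 36.00699 u

36.007 u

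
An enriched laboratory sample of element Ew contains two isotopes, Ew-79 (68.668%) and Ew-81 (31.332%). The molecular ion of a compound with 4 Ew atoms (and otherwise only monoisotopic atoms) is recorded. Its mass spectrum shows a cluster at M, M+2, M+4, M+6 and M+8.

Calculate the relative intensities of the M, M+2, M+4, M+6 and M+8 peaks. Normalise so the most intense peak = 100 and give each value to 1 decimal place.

Expanding (0.68668 + 0.31332)^4:
P(M) = 0.68668^4 = 0.222340
P(M+2) = 4 × 0.68668^3 × 0.31332^1 = 0.405799
P(M+4) = 6 × 0.68668^2 × 0.31332^2 = 0.277739
P(M+6) = 4 × 0.68668^1 × 0.31332^3 = 0.084485
P(M+8) = 0.31332^4 = 0.009637
The M+2 peak is largest (0.405799); scaling to 100 gives 54.8 : 100.0 : 68.4 : 20.8 : 2.4.

54.8 : 100.0 : 68.4 : 20.8 : 2.4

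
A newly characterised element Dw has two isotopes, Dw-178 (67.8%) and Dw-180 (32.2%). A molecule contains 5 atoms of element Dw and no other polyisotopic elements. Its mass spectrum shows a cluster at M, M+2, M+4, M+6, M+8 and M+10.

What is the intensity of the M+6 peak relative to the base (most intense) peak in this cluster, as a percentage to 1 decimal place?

Term probabilities: M 0.1433, M+2 0.3402, M+4 0.3231, M+6 0.1535, M+8 0.0364, M+10 0.0035. Base peak = M+2.
P(M+2) = C(5,1) × 0.678^4 × 0.322^1 = 5 × 0.21130938 × 0.3220 = 0.340208 (base)
P(M+6) = C(5,3) × 0.678^2 × 0.322^3 = 10 × 0.459684 × 0.03338625 = 0.153471
Relative intensity = 0.153471 / 0.340208 × 100 = 45.1

45.1%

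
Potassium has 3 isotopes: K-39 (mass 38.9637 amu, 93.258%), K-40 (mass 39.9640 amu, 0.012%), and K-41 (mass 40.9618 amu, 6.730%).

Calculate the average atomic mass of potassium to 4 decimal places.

Weight each isotope mass by its fractional abundance: 0.93258 × 38.9637 + 0.00012 × 39.9640 + 0.06730 × 40.9618
= 36.33677 + 0.00480 + 2.75673 = 39.09830 amu

39.0983 amu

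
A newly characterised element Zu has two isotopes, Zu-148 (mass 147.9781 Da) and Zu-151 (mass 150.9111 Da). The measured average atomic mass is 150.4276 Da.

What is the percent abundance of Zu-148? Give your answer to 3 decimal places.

16.485%

Let x be the fractional abundance of Zu-148; then Zu-151 has abundance 1 − x.
147.9781·x + 150.9111·(1 − x) = 150.4276
(147.9781 − 150.9111)·x = 150.4276 − 150.9111
x = -0.4835 / -2.9330 = 0.16485 → 16.485% Zu-148, 83.515% Zu-151.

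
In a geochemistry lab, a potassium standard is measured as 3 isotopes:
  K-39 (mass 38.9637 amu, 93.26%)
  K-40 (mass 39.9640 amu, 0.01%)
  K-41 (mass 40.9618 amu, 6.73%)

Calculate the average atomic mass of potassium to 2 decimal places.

39.10 amu

The abundance-weighted mean is 0.9326 × 38.9637 + 0.0001 × 39.9640 + 0.0673 × 40.9618
= 36.33755 + 0.00400 + 2.75673 = 39.09828 amu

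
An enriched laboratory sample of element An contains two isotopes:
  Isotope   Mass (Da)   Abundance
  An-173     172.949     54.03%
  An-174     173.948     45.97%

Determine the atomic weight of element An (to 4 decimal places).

Ar = Σ fᵢ·mᵢ = 0.5403 × 172.949 + 0.4597 × 173.948
= 93.44434 + 79.96390 = 173.40824 Da

173.4082 Da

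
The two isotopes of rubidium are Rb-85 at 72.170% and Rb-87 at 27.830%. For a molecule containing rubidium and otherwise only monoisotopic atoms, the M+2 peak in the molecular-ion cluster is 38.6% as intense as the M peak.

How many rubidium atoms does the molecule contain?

1

For n independent Rb atoms, I(M+2)/I(M) = n · (abundance Rb-87) / (abundance Rb-85) = n · 0.27830/0.72170.
n = 0.386 × 0.72170/0.27830 = 1.00 ≈ 1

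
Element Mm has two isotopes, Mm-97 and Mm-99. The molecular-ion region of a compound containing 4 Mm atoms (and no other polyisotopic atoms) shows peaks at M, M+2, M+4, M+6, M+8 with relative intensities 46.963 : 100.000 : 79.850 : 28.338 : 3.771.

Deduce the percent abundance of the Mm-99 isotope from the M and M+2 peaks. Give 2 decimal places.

If p is the fraction of Mm that is Mm-97, then I(M+2)/I(M) = [C(4,1)·p^3·(1−p)] / p^4 = 4·(1−p)/p = 100.000/46.963 = 2.1293
(1−p)/p = 2.1293/4 = 0.5323  ⇒  p = 1/(1 + 0.5323) = 0.6526
Mm-97: 65.26%, Mm-99: 34.74%.

34.74%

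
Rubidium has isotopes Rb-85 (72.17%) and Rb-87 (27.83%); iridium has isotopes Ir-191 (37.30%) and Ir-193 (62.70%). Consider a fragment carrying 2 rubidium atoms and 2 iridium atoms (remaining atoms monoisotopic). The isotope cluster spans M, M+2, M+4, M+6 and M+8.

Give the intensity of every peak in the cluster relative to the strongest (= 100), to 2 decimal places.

Rubidium pattern (n=2): 0.52085089 : 0.40169822 : 0.07745089
Iridium pattern (n=2): 0.139129 : 0.467742 : 0.393129
Convolve the two distributions (both contribute in 2-u steps):
  M: 0.52085089×0.139129 = 0.072465
  M+2: 0.52085089×0.467742 + 0.40169822×0.139129 = 0.299512
  M+4: 0.52085089×0.393129 + 0.40169822×0.467742 + 0.07745089×0.139129 = 0.403428
  M+6: 0.40169822×0.393129 + 0.07745089×0.467742 = 0.194146
  M+8: 0.07745089×0.393129 = 0.030448
Scale to base peak (0.403428) = 100: 17.96 : 74.24 : 100.00 : 48.12 : 7.55

17.96 : 74.24 : 100.00 : 48.12 : 7.55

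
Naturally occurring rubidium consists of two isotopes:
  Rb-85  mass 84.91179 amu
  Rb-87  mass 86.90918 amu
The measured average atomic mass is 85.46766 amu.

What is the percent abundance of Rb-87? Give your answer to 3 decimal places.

Let x be the fractional abundance of Rb-85; then Rb-87 has abundance 1 − x.
84.91179·x + 86.90918·(1 − x) = 85.46766
(84.91179 − 86.90918)·x = 85.46766 − 86.90918
x = -1.44152 / -1.99739 = 0.72170 → 72.170% Rb-85, 27.830% Rb-87.

27.830%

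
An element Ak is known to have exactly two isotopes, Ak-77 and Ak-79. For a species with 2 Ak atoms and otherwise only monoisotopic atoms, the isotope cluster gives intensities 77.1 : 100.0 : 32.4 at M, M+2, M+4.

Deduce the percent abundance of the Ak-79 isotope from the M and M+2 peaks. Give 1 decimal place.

If p is the fraction of Ak that is Ak-77, then I(M+2)/I(M) = [C(2,1)·p^1·(1−p)] / p^2 = 2·(1−p)/p = 100.0/77.1 = 1.2970
(1−p)/p = 1.2970/2 = 0.6485  ⇒  p = 1/(1 + 0.6485) = 0.6066
Ak-77: 60.7%, Ak-79: 39.3%.

39.3%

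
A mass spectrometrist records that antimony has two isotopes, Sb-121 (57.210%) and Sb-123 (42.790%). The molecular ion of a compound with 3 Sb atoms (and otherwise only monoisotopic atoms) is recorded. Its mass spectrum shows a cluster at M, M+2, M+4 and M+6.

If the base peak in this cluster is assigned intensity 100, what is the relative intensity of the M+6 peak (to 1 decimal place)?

Binomial terms of (0.57210 + 0.42790)^3: M 0.1872, M+2 0.4202, M+4 0.3143, M+6 0.0783 → M+2 is the base peak.
P(M+2) = C(3,1) × 0.57210^2 × 0.42790^1 = 3 × 0.32729841 × 0.4279 = 0.420153 (base)
P(M+6) = C(3,3) × 0.57210^0 × 0.42790^3 = 1 × 1.0000 × 0.07834781 = 0.078348
Relative intensity = 0.078348 / 0.420153 × 100 = 18.6

18.6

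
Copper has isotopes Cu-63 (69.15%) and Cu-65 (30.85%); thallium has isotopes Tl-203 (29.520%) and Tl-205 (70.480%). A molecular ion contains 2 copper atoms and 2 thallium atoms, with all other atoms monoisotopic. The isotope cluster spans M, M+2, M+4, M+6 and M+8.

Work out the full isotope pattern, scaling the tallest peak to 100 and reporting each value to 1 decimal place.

9.8 : 55.8 : 100.0 : 59.4 : 11.2

Copper pattern (n=2): 0.47817225 : 0.4266555 : 0.09517225
Thallium pattern (n=2): 0.08714304 : 0.41611392 : 0.49674304
Convolve the two distributions (both contribute in 2-u steps):
  M: 0.47817225×0.08714304 = 0.041669
  M+2: 0.47817225×0.41611392 + 0.4266555×0.08714304 = 0.236154
  M+4: 0.47817225×0.49674304 + 0.4266555×0.41611392 + 0.09517225×0.08714304 = 0.423360
  M+6: 0.4266555×0.49674304 + 0.09517225×0.41611392 = 0.251541
  M+8: 0.09517225×0.49674304 = 0.047276
Scale to base peak (0.423360) = 100: 9.8 : 55.8 : 100.0 : 59.4 : 11.2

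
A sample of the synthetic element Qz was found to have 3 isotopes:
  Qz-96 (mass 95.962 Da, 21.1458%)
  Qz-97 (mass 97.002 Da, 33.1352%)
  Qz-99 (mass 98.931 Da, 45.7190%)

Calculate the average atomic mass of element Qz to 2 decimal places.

97.66 Da

Ar = Σ fᵢ·mᵢ = 0.211458 × 95.962 + 0.331352 × 97.002 + 0.457190 × 98.931
= 20.2919 + 32.1418 + 45.2303 = 97.6640 Da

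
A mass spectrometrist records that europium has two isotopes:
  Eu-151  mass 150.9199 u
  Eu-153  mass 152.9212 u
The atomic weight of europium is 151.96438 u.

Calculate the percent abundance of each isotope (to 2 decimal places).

Writing the weighted mean with unknown fraction x of Eu-151:
150.9199·x + 152.9212·(1 − x) = 151.96438
(150.9199 − 152.9212)·x = 151.96438 − 152.9212
x = -0.95682 / -2.0013 = 0.47810 → 47.81% Eu-151, 52.19% Eu-153.

Eu-151: 47.81%, Eu-153: 52.19%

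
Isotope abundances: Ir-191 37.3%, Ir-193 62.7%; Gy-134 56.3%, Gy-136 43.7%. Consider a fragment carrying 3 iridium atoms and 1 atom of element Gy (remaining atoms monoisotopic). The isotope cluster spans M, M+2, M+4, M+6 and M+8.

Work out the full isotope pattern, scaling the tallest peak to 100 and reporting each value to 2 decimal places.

8.07 : 46.96 : 100.00 : 91.43 : 29.75

Iridium pattern (n=3): 0.05189512 : 0.26170165 : 0.43991135 : 0.24649188
Element Gy pattern (n=1): 0.5630 : 0.4370
Convolve the two distributions (both contribute in 2-u steps):
  M: 0.05189512×0.5630 = 0.029217
  M+2: 0.05189512×0.4370 + 0.26170165×0.5630 = 0.170016
  M+4: 0.26170165×0.4370 + 0.43991135×0.5630 = 0.362034
  M+6: 0.43991135×0.4370 + 0.24649188×0.5630 = 0.331016
  M+8: 0.24649188×0.4370 = 0.107717
Scale to base peak (0.362034) = 100: 8.07 : 46.96 : 100.00 : 91.43 : 29.75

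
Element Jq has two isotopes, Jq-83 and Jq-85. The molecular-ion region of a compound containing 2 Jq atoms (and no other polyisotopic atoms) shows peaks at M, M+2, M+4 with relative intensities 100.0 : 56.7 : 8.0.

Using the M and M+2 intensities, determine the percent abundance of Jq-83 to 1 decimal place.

Write p for the Jq-83 fraction. I(M+2)/I(M) = [C(2,1)·p^1·(1−p)] / p^2 = 2·(1−p)/p = 56.7/100.0 = 0.5670
(1−p)/p = 0.5670/2 = 0.2835  ⇒  p = 1/(1 + 0.2835) = 0.7791
Jq-83: 77.9%, Jq-85: 22.1%.

77.9%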